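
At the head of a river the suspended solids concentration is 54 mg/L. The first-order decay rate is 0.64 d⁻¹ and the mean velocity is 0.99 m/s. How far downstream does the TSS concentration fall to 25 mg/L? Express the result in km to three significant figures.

103 km

From C = C₀·e^(−kt), t = ln(C₀/C)/k = ln(54/25)/0.64 = 0.7701/0.64 = 1.203 d.
Distance = v·t = 0.99 m/s × 1.04e+05 s = 1.029e+05 m = 102.9 km.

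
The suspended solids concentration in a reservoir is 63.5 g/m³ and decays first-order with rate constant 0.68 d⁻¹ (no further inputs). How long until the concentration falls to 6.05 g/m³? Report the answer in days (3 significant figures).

t = ln(C₀/C)/k = ln(63.5/6.05)/0.68 = 2.351/0.68 = 3.457 d.

3.46 d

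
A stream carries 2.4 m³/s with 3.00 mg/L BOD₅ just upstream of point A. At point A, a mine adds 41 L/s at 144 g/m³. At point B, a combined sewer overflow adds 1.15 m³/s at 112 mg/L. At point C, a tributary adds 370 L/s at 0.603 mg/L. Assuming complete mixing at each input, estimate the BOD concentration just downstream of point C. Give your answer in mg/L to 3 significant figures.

41 L/s = 0.041 m³/s.
After input A: C = (2.4·3 + 0.041·144) / 2.441 = 5.368 mg/L.
After input B: C = (2.441·5.368 + 1.15·112) / 3.591 = 39.52 mg/L.
370 L/s = 0.37 m³/s.
After input C: C = (3.591·39.52 + 0.37·0.603) / 3.961 = 35.88 mg/L.

35.9 mg/L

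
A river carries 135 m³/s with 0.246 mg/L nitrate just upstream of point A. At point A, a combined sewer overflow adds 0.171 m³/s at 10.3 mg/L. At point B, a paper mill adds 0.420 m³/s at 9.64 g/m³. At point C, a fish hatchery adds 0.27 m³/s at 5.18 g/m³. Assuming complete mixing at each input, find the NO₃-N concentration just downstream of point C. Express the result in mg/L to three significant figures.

0.298 mg/L

After input A: C = (135·0.246 + 0.171·10.3) / 135.2 = 0.2587 mg/L.
After input B: C = (135.2·0.2587 + 0.42·9.64) / 135.6 = 0.2878 mg/L.
After input C: C = (135.6·0.2878 + 0.27·5.18) / 135.9 = 0.2975 mg/L.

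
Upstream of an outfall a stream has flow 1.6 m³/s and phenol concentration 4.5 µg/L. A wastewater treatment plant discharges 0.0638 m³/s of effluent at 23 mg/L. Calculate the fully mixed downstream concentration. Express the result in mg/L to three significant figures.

4.5 µg/L = 0.0045 mg/L.
Conservation of mass across the mixing zone: C = (0.0638·23 + 1.6·0.0045) / (0.0638 + 1.6) = 1.475/1.664 = 0.8863 mg/L.

0.886 mg/L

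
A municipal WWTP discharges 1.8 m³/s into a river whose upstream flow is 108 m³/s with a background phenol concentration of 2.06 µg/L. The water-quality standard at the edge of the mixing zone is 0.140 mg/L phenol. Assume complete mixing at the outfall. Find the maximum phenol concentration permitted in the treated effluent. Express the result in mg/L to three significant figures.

2.06 µg/L = 0.00206 mg/L.
Mass balance: 0.14·109.8 = 1.8·Cₑ + 108·0.00206.
Cₑ = (15.37 − 0.2225) / 1.8 = 8.416 mg/L.

8.42 mg/L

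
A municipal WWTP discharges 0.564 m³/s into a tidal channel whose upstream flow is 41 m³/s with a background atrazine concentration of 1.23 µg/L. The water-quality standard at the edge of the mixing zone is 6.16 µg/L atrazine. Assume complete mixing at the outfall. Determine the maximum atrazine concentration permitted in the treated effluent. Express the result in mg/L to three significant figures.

0.365 mg/L

1.23 µg/L = 0.00123 mg/L.
6.16 µg/L = 0.00616 mg/L.
Mass balance: 0.00616·41.56 = 0.564·Cₑ + 41·0.00123.
Cₑ = (0.256 − 0.05043) / 0.564 = 0.3645 mg/L.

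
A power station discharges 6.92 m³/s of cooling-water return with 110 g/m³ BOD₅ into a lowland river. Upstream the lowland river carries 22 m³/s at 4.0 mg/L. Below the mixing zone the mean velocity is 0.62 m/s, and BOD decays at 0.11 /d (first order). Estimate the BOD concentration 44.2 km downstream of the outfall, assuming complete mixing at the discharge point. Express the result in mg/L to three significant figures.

26.8 mg/L

After complete mixing, C₀ = (6.92·110 + 22·4) / 28.92 = 29.36 mg/L.
Travel time t = 4.42e+04 m / 0.62 m/s = 7.129e+04 s = 0.8251 d.
C = 29.36·exp(−0.11·0.8251) = 29.36·0.9132 = 26.82 mg/L.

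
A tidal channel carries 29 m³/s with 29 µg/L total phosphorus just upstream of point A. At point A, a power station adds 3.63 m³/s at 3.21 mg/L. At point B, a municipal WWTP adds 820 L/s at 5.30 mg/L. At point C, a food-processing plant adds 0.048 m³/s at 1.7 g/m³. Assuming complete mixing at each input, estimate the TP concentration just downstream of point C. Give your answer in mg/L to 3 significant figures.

29 µg/L = 0.029 mg/L.
After input A: C = (29·0.029 + 3.63·3.21) / 32.63 = 0.3829 mg/L.
820 L/s = 0.82 m³/s.
After input B: C = (32.63·0.3829 + 0.82·5.3) / 33.45 = 0.5034 mg/L.
After input C: C = (33.45·0.5034 + 0.048·1.7) / 33.5 = 0.5051 mg/L.

0.505 mg/L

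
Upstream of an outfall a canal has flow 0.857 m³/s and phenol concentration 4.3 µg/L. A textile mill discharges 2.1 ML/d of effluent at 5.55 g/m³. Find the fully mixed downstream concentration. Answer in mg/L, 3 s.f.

2.1 ML/d = 0.02431 m³/s.
4.3 µg/L = 0.0043 mg/L.
Conservation of mass across the mixing zone: C = (0.02431·5.55 + 0.857·0.0043) / (0.02431 + 0.857) = 0.1386/0.8813 = 0.1572 mg/L.

0.157 mg/L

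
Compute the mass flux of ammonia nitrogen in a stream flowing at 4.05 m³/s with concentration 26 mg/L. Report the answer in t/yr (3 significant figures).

3320 t/yr

Mass flux = Q·C = 4.05 m³/s × 26 g/m³ = 105.3 g/s.
= 105.3 g/s × 31.56 = 3323 t/yr.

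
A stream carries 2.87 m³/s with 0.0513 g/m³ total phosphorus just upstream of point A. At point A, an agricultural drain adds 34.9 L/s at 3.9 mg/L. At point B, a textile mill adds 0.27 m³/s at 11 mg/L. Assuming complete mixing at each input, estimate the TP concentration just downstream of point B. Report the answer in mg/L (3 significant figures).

1.02 mg/L

34.9 L/s = 0.0349 m³/s.
After input A: C = (2.87·0.0513 + 0.0349·3.9) / 2.905 = 0.09754 mg/L.
After input B: C = (2.905·0.09754 + 0.27·11) / 3.175 = 1.025 mg/L.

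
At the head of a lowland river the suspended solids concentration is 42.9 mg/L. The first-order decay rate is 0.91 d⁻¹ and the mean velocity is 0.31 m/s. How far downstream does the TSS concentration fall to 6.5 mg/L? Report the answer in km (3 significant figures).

From C = C₀·e^(−kt), t = ln(C₀/C)/k = ln(42.9/6.5)/0.91 = 1.887/0.91 = 2.074 d.
Distance = v·t = 0.31 m/s × 1.792e+05 s = 5.554e+04 m = 55.54 km.

55.5 km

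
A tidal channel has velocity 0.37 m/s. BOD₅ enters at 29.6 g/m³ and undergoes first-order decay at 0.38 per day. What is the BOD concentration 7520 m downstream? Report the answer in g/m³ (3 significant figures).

27.1 g/m³

Travel time t = 7520 m / 0.37 m/s = 7520/0.37 = 2.032e+04 s = 0.2352 d.
First-order decay: C = 29.6·exp(−0.38·0.2352) = 29.6·0.9145 = 27.07 g/m³.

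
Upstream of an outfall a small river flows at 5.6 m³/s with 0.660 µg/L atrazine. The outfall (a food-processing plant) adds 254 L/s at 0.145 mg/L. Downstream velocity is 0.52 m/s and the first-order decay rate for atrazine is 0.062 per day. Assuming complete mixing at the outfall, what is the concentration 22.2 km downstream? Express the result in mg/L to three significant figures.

0.00671 mg/L

254 L/s = 0.254 m³/s.
0.660 µg/L = 0.00066 mg/L.
After complete mixing, C₀ = (0.254·0.145 + 5.6·0.00066) / 5.854 = 0.006923 mg/L.
Travel time t = 2.22e+04 m / 0.52 m/s = 4.269e+04 s = 0.4941 d.
C = 0.006923·exp(−0.062·0.4941) = 0.006923·0.9698 = 0.006714 mg/L.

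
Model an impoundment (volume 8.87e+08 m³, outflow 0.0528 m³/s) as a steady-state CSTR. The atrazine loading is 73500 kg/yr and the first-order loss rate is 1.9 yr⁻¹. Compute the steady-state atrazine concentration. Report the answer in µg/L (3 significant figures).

43.6 µg/L

Outflow Q = 0.0528 m³/s × 3.156e+07 s/yr = 1.666e+06 m³/yr.
Steady-state CSTR mass balance: W = Q·C + k·V·C, so C = W/(Q + kV).
Q + kV = 1.666e+06 + 1.9·8.87e+08 = 1.687e+09 m³/yr.
C = 73500/1.687e+09 = 4.357e-05 kg/m³ = 0.04357 mg/L = 43.57 µg/L.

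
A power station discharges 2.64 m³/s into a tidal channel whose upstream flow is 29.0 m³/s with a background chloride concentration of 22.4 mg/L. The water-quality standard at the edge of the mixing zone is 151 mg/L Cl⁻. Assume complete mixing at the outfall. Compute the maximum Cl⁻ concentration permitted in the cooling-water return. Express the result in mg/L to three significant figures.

1560 mg/L

Mass balance: 151·31.64 = 2.64·Cₑ + 29·22.4.
Cₑ = (4778 − 649.6) / 2.64 = 1564 mg/L.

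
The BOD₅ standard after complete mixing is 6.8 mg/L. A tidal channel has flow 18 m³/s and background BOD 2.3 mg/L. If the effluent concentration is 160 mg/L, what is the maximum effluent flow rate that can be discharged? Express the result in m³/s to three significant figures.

Mass balance at complete mixing: C_std·(Q_w + Q_r) = Q_w·C_e + Q_r·C_b.
Rearranging, Q_w = Q_r·(C_std − C_b)/(C_e − C_std) = 18·(6.8 − 2.3) / (160 − 6.8) = 0.5287 m³/s.

0.529 m³/s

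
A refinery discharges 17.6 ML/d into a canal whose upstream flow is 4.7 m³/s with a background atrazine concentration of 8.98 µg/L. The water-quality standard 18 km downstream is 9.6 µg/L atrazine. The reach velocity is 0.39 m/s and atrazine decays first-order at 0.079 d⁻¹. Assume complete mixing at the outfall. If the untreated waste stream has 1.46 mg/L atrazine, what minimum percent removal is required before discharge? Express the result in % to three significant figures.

17.6 ML/d = 0.2037 m³/s.
8.98 µg/L = 0.00898 mg/L.
9.6 µg/L = 0.0096 mg/L.
Travel time to the compliance point: t = 1.8e+04/0.39 = 4.615e+04 s = 0.5342 d; decay factor exp(−0.079·0.5342) = 0.9587.
So the concentration just after mixing may be at most 0.0096/0.9587 = 0.01001 mg/L.
Mass balance: 0.01001·4.904 = 0.2037·Cₑ + 4.7·0.00898.
Cₑ = (0.0491 − 0.04221) / 0.2037 = 0.03387 mg/L.
Required removal = 1 − 0.03387/1.46 = 97.68 %.

97.7 %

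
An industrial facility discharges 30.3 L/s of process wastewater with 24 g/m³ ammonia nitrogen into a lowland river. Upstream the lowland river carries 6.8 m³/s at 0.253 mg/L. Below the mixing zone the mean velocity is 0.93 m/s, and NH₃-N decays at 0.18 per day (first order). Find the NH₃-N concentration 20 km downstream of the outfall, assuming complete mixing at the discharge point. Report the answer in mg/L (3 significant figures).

0.343 mg/L

30.3 L/s = 0.0303 m³/s.
After complete mixing, C₀ = (0.0303·24 + 6.8·0.253) / 6.83 = 0.3583 mg/L.
Travel time t = 2e+04 m / 0.93 m/s = 2.151e+04 s = 0.2489 d.
C = 0.3583·exp(−0.18·0.2489) = 0.3583·0.9562 = 0.3426 mg/L.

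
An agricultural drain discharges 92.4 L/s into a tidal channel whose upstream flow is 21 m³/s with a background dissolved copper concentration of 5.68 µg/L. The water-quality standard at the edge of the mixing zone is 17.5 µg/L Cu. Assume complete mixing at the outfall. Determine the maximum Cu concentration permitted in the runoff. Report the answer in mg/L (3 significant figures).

92.4 L/s = 0.0924 m³/s.
5.68 µg/L = 0.00568 mg/L.
17.5 µg/L = 0.0175 mg/L.
Mass balance: 0.0175·21.09 = 0.0924·Cₑ + 21·0.00568.
Cₑ = (0.3691 − 0.1193) / 0.0924 = 2.704 mg/L.

2.70 mg/L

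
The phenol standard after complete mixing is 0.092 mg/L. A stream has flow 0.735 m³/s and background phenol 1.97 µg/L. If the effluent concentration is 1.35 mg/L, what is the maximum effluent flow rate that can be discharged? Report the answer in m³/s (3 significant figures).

0.0526 m³/s

1.97 µg/L = 0.00197 mg/L.
Mass balance at complete mixing: C_std·(Q_w + Q_r) = Q_w·C_e + Q_r·C_b.
Rearranging, Q_w = Q_r·(C_std − C_b)/(C_e − C_std) = 0.735·(0.092 − 0.00197) / (1.35 − 0.092) = 0.0526 m³/s.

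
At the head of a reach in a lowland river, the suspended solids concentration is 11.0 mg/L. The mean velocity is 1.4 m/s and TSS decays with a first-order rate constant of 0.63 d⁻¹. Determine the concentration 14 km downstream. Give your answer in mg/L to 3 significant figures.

10.2 mg/L

Travel time t = 14 km / 1.4 m/s = 1.4e+04/1.4 = 1e+04 s = 0.1157 d.
First-order decay: C = 11.0·exp(−0.63·0.1157) = 11.0·0.9297 = 10.23 mg/L.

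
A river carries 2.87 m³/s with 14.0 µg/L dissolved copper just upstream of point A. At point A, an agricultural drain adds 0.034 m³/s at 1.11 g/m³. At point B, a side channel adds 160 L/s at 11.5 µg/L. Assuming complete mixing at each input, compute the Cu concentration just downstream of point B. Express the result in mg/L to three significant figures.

14.0 µg/L = 0.014 mg/L.
After input A: C = (2.87·0.014 + 0.034·1.11) / 2.904 = 0.02683 mg/L.
160 L/s = 0.16 m³/s.
11.5 µg/L = 0.0115 mg/L.
After input B: C = (2.904·0.02683 + 0.16·0.0115) / 3.064 = 0.02603 mg/L.

0.0260 mg/L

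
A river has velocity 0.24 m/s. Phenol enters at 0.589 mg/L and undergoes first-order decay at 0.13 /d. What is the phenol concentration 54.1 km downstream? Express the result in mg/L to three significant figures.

Travel time t = 54.1 km / 0.24 m/s = 5.41e+04/0.24 = 2.254e+05 s = 2.609 d.
First-order decay: C = 0.589·exp(−0.13·2.609) = 0.589·0.7124 = 0.4196 mg/L.

0.420 mg/L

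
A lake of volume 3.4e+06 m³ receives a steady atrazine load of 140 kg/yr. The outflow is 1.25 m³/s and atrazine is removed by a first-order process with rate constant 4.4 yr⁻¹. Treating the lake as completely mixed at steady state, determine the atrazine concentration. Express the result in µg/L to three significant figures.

2.57 µg/L

Outflow Q = 1.25 m³/s × 3.156e+07 s/yr = 3.945e+07 m³/yr.
Steady-state CSTR mass balance: W = Q·C + k·V·C, so C = W/(Q + kV).
Q + kV = 3.945e+07 + 4.4·3.4e+06 = 5.441e+07 m³/yr.
C = 140/5.441e+07 = 2.573e-06 kg/m³ = 0.002573 mg/L = 2.573 µg/L.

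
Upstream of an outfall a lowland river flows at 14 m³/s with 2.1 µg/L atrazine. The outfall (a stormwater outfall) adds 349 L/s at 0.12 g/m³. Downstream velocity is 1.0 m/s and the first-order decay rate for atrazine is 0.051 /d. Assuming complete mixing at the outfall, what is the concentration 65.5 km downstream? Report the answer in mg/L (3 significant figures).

349 L/s = 0.349 m³/s.
2.1 µg/L = 0.0021 mg/L.
After complete mixing, C₀ = (0.349·0.12 + 14·0.0021) / 14.35 = 0.004968 mg/L.
Travel time t = 6.55e+04 m / 1.0 m/s = 6.55e+04 s = 0.7581 d.
C = 0.004968·exp(−0.051·0.7581) = 0.004968·0.9621 = 0.004779 mg/L.

0.00478 mg/L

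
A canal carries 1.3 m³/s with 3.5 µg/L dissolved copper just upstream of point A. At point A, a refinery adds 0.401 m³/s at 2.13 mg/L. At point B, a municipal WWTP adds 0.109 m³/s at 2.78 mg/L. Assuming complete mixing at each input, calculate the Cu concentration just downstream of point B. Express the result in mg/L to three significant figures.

3.5 µg/L = 0.0035 mg/L.
After input A: C = (1.3·0.0035 + 0.401·2.13) / 1.701 = 0.5048 mg/L.
After input B: C = (1.701·0.5048 + 0.109·2.78) / 1.81 = 0.6418 mg/L.

0.642 mg/L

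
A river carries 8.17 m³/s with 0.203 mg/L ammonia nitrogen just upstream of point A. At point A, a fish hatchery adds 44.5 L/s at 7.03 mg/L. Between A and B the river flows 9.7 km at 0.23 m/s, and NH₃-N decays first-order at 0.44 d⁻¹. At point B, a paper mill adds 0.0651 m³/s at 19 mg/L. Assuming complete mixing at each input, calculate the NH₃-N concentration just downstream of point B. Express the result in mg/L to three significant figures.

0.341 mg/L

44.5 L/s = 0.0445 m³/s.
After input A: C = (8.17·0.203 + 0.0445·7.03) / 8.214 = 0.24 mg/L.
Over the 9.7 km reach to input B (t = 4.217e+04 s = 0.4881 d), decay gives C = 0.24·exp(−0.44·0.4881) = 0.1936 mg/L.
After input B: C = (8.214·0.1936 + 0.0651·19) / 8.28 = 0.3415 mg/L.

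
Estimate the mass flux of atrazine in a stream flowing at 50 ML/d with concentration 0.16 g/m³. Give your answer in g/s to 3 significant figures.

0.0926 g/s

50 ML/d = 0.5787 m³/s.
Mass flux = Q·C = 0.5787 m³/s × 0.16 g/m³ = 0.09259 g/s.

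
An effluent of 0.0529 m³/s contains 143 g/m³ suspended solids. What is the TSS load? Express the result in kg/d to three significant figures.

654 kg/d

Mass flux = Q·C = 0.0529 m³/s × 143 g/m³ = 7.565 g/s.
= 7.565 g/s × 86.4 = 653.6 kg/d.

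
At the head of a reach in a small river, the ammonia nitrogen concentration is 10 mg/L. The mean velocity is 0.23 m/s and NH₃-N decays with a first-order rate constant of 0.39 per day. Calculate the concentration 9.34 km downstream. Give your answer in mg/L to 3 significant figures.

8.33 mg/L

Travel time t = 9.34 km / 0.23 m/s = 9340/0.23 = 4.061e+04 s = 0.47 d.
First-order decay: C = 10·exp(−0.39·0.47) = 10·0.8325 = 8.325 mg/L.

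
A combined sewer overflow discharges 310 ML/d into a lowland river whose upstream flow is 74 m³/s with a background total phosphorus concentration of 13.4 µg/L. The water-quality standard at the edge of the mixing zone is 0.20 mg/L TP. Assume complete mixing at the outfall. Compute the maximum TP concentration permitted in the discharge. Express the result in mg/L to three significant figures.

310 ML/d = 3.588 m³/s.
13.4 µg/L = 0.0134 mg/L.
Mass balance: 0.2·77.59 = 3.588·Cₑ + 74·0.0134.
Cₑ = (15.52 − 0.9916) / 3.588 = 4.049 mg/L.

4.05 mg/L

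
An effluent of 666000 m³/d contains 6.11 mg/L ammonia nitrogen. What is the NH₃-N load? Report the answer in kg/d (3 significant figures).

666000 m³/d = 7.708 m³/s.
Mass flux = Q·C = 7.708 m³/s × 6.11 g/m³ = 47.1 g/s.
= 47.1 g/s × 86.4 = 4069 kg/d.

4070 kg/d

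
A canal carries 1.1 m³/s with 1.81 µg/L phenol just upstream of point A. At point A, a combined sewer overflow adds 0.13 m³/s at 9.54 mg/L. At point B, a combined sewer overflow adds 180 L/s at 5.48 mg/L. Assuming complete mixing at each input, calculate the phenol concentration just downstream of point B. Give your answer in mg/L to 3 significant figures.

1.58 mg/L

1.81 µg/L = 0.00181 mg/L.
After input A: C = (1.1·0.00181 + 0.13·9.54) / 1.23 = 1.01 mg/L.
180 L/s = 0.18 m³/s.
After input B: C = (1.23·1.01 + 0.18·5.48) / 1.41 = 1.581 mg/L.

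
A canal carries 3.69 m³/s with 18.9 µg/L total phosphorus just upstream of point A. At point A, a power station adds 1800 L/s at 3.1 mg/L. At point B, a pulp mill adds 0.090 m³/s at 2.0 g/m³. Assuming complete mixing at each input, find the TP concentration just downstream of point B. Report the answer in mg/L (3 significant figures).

18.9 µg/L = 0.0189 mg/L.
1800 L/s = 1.8 m³/s.
After input A: C = (3.69·0.0189 + 1.8·3.1) / 5.49 = 1.029 mg/L.
After input B: C = (5.49·1.029 + 0.09·2) / 5.58 = 1.045 mg/L.

1.04 mg/L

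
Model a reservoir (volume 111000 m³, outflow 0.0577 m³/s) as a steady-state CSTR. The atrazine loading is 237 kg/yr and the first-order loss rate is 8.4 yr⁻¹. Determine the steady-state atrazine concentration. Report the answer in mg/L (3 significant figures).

Outflow Q = 0.0577 m³/s × 3.156e+07 s/yr = 1.821e+06 m³/yr.
Steady-state CSTR mass balance: W = Q·C + k·V·C, so C = W/(Q + kV).
Q + kV = 1.821e+06 + 8.4·111000 = 2.753e+06 m³/yr.
C = 237/2.753e+06 = 8.608e-05 kg/m³ = 0.08608 mg/L.

0.0861 mg/L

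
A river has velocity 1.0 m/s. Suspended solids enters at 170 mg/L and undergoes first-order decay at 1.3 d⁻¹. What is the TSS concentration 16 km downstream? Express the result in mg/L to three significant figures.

134 mg/L

Travel time t = 16 km / 1.0 m/s = 1.6e+04/1.0 = 1.6e+04 s = 0.1852 d.
First-order decay: C = 170·exp(−1.3·0.1852) = 170·0.786 = 133.6 mg/L.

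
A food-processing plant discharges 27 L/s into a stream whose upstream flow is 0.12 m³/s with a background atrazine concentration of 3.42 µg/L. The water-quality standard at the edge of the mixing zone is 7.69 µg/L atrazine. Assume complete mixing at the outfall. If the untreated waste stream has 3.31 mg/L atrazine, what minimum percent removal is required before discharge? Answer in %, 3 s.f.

27 L/s = 0.027 m³/s.
3.42 µg/L = 0.00342 mg/L.
7.69 µg/L = 0.00769 mg/L.
Mass balance: 0.00769·0.147 = 0.027·Cₑ + 0.12·0.00342.
Cₑ = (0.00113 − 0.0004104) / 0.027 = 0.02667 mg/L.
Required removal = 1 − 0.02667/3.31 = 99.19 %.

99.2 %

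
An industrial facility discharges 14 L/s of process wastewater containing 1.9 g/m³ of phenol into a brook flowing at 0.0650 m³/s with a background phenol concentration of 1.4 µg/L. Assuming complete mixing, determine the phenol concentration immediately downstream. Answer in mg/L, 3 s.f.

14 L/s = 0.014 m³/s.
1.4 µg/L = 0.0014 mg/L.
Conservation of mass across the mixing zone: C = (0.014·1.9 + 0.065·0.0014) / (0.014 + 0.065) = 0.02669/0.079 = 0.3379 mg/L.

0.338 mg/L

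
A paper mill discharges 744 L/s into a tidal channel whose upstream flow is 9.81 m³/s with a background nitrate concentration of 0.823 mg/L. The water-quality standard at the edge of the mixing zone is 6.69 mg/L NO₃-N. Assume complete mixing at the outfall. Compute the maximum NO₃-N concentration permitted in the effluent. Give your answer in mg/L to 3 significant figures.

84.0 mg/L

744 L/s = 0.744 m³/s.
Mass balance: 6.69·10.55 = 0.744·Cₑ + 9.81·0.823.
Cₑ = (70.61 − 8.074) / 0.744 = 84.05 mg/L.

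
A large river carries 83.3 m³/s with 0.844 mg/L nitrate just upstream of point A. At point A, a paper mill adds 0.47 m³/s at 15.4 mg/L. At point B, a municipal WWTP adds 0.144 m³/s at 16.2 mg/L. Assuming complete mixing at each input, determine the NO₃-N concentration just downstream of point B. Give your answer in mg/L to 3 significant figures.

After input A: C = (83.3·0.844 + 0.47·15.4) / 83.77 = 0.9257 mg/L.
After input B: C = (83.77·0.9257 + 0.144·16.2) / 83.91 = 0.9519 mg/L.

0.952 mg/L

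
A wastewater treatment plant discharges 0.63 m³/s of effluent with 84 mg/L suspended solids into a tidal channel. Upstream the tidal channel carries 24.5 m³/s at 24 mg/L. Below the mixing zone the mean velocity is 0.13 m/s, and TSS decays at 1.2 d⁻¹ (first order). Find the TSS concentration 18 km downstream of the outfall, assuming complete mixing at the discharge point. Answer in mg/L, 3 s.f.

3.73 mg/L

After complete mixing, C₀ = (0.63·84 + 24.5·24) / 25.13 = 25.5 mg/L.
Travel time t = 1.8e+04 m / 0.13 m/s = 1.385e+05 s = 1.603 d.
C = 25.5·exp(−1.2·1.603) = 25.5·0.1462 = 3.728 mg/L.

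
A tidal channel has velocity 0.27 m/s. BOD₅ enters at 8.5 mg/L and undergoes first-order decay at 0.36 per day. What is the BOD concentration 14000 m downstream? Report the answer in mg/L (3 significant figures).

Travel time t = 14000 m / 0.27 m/s = 1.4e+04/0.27 = 5.185e+04 s = 0.6001 d.
First-order decay: C = 8.5·exp(−0.36·0.6001) = 8.5·0.8057 = 6.848 mg/L.

6.85 mg/L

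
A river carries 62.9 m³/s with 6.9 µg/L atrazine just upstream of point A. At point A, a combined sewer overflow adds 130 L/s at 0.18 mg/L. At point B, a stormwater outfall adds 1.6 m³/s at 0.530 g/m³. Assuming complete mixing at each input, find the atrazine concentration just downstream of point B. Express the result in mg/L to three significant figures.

0.0202 mg/L

6.9 µg/L = 0.0069 mg/L.
130 L/s = 0.13 m³/s.
After input A: C = (62.9·0.0069 + 0.13·0.18) / 63.03 = 0.007257 mg/L.
After input B: C = (63.03·0.007257 + 1.6·0.53) / 64.63 = 0.0202 mg/L.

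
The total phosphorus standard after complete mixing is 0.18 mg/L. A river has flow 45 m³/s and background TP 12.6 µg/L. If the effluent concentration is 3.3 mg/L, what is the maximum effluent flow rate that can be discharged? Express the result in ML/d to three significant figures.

12.6 µg/L = 0.0126 mg/L.
Mass balance at complete mixing: C_std·(Q_w + Q_r) = Q_w·C_e + Q_r·C_b.
Rearranging, Q_w = Q_r·(C_std − C_b)/(C_e − C_std) = 45·(0.18 − 0.0126) / (3.3 − 0.18) = 2.414 m³/s.
= 208.6 ML/d.

209 ML/d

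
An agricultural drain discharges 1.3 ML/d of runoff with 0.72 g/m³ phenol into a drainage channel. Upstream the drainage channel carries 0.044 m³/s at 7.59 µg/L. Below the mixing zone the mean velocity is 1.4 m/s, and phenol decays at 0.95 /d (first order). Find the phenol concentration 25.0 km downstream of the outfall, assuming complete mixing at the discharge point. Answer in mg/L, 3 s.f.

0.155 mg/L

1.3 ML/d = 0.01505 m³/s.
7.59 µg/L = 0.00759 mg/L.
After complete mixing, C₀ = (0.01505·0.72 + 0.044·0.00759) / 0.05905 = 0.1891 mg/L.
Travel time t = 2.5e+04 m / 1.4 m/s = 1.786e+04 s = 0.2067 d.
C = 0.1891·exp(−0.95·0.2067) = 0.1891·0.8217 = 0.1554 mg/L.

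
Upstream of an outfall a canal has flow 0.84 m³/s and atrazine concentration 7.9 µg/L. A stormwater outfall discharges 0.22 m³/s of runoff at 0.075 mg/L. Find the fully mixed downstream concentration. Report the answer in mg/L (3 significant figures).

0.0218 mg/L

7.9 µg/L = 0.0079 mg/L.
By mass balance at complete mixing, C = (0.22·0.075 + 0.84·0.0079) / (0.22 + 0.84) = 0.02314/1.06 = 0.02183 mg/L.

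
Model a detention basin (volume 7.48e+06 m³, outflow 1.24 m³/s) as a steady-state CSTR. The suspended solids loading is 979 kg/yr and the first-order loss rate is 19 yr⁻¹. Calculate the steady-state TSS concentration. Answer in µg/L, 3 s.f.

Outflow Q = 1.24 m³/s × 3.156e+07 s/yr = 3.913e+07 m³/yr.
Steady-state CSTR mass balance: W = Q·C + k·V·C, so C = W/(Q + kV).
Q + kV = 3.913e+07 + 19·7.48e+06 = 1.813e+08 m³/yr.
C = 979/1.813e+08 = 5.401e-06 kg/m³ = 0.005401 mg/L = 5.401 µg/L.

5.40 µg/L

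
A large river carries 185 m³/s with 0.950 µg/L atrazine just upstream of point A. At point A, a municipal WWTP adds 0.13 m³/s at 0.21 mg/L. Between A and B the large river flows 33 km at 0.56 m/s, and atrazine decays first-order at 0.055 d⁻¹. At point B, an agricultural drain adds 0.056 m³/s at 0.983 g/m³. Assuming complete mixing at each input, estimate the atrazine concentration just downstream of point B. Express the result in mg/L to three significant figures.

0.950 µg/L = 0.00095 mg/L.
After input A: C = (185·0.00095 + 0.13·0.21) / 185.1 = 0.001097 mg/L.
Over the 33 km reach to input B (t = 5.893e+04 s = 0.682 d), decay gives C = 0.001097·exp(−0.055·0.682) = 0.001056 mg/L.
After input B: C = (185.1·0.001056 + 0.056·0.983) / 185.2 = 0.001353 mg/L.

0.00135 mg/L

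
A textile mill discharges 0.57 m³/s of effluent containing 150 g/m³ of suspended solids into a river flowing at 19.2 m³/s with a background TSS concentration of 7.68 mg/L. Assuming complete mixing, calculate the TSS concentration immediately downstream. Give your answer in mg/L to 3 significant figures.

11.8 mg/L

Flow-weighted mixing gives C = (0.57·150 + 19.2·7.68) / (0.57 + 19.2) = 233/19.77 = 11.78 mg/L.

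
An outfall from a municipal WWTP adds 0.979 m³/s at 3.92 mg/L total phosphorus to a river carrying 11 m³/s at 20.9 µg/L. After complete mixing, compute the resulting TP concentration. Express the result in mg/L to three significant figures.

20.9 µg/L = 0.0209 mg/L.
Flow-weighted mixing gives C = (0.979·3.92 + 11·0.0209) / (0.979 + 11) = 4.068/11.98 = 0.3396 mg/L.

0.340 mg/L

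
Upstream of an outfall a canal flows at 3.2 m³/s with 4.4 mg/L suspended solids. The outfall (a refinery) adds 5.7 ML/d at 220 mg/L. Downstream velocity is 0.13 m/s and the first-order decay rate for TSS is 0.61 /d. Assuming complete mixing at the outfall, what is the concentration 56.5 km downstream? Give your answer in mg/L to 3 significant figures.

0.407 mg/L

5.7 ML/d = 0.06597 m³/s.
After complete mixing, C₀ = (0.06597·220 + 3.2·4.4) / 3.266 = 8.755 mg/L.
Travel time t = 5.65e+04 m / 0.13 m/s = 4.346e+05 s = 5.03 d.
C = 8.755·exp(−0.61·5.03) = 8.755·0.04649 = 0.407 mg/L.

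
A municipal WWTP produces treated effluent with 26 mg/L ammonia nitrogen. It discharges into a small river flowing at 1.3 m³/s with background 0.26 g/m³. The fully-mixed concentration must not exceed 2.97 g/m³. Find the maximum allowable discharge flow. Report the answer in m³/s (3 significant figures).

Mass balance at complete mixing: C_std·(Q_w + Q_r) = Q_w·C_e + Q_r·C_b.
Rearranging, Q_w = Q_r·(C_std − C_b)/(C_e − C_std) = 1.3·(2.97 − 0.26) / (26 − 2.97) = 0.153 m³/s.

0.153 m³/s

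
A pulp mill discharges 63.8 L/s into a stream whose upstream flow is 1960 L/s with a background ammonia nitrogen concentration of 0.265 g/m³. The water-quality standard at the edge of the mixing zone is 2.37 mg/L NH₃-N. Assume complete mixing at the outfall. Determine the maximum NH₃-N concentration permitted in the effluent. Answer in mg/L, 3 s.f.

67.0 mg/L

63.8 L/s = 0.0638 m³/s.
1960 L/s = 1.96 m³/s.
Mass balance: 2.37·2.024 = 0.0638·Cₑ + 1.96·0.265.
Cₑ = (4.796 − 0.5194) / 0.0638 = 67.04 mg/L.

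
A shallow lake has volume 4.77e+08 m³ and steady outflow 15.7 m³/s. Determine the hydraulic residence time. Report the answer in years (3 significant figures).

0.963 yr

Q = 15.7 m³/s × 3.156e+07 s/yr = 4.955e+08 m³/yr.
Hydraulic residence time τ = V/Q = 4.77e+08/4.955e+08 = 0.9628 yr.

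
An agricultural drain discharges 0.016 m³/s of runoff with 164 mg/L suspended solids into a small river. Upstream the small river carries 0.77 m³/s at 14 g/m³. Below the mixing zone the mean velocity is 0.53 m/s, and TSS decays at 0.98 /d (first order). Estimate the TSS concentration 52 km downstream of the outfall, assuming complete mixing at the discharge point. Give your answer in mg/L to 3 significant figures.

5.60 mg/L

After complete mixing, C₀ = (0.016·164 + 0.77·14) / 0.786 = 17.05 mg/L.
Travel time t = 5.2e+04 m / 0.53 m/s = 9.811e+04 s = 1.136 d.
C = 17.05·exp(−0.98·1.136) = 17.05·0.3286 = 5.604 mg/L.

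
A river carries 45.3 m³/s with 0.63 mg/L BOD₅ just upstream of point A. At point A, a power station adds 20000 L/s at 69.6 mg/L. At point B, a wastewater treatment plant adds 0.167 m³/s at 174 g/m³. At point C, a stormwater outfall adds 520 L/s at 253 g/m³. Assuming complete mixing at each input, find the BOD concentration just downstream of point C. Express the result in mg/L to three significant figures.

20000 L/s = 20 m³/s.
After input A: C = (45.3·0.63 + 20·69.6) / 65.3 = 21.75 mg/L.
After input B: C = (65.3·21.75 + 0.167·174) / 65.47 = 22.14 mg/L.
520 L/s = 0.52 m³/s.
After input C: C = (65.47·22.14 + 0.52·253) / 65.99 = 23.96 mg/L.

24.0 mg/L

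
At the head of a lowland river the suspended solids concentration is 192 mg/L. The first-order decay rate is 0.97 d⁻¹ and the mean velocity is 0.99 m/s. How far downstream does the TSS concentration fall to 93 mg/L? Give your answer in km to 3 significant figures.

From C = C₀·e^(−kt), t = ln(C₀/C)/k = ln(192/93)/0.97 = 0.7249/0.97 = 0.7473 d.
Distance = v·t = 0.99 m/s × 6.457e+04 s = 6.392e+04 m = 63.92 km.

63.9 km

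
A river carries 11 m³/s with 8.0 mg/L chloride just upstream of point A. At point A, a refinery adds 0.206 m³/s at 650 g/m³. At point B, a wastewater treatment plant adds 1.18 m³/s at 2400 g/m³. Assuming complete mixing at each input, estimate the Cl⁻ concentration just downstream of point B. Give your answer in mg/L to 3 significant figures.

247 mg/L

After input A: C = (11·8 + 0.206·650) / 11.21 = 19.8 mg/L.
After input B: C = (11.21·19.8 + 1.18·2400) / 12.39 = 246.6 mg/L.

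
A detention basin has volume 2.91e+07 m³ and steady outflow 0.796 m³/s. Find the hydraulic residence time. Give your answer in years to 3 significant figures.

1.16 yr

Q = 0.796 m³/s × 3.156e+07 s/yr = 2.512e+07 m³/yr.
Hydraulic residence time τ = V/Q = 2.91e+07/2.512e+07 = 1.158 yr.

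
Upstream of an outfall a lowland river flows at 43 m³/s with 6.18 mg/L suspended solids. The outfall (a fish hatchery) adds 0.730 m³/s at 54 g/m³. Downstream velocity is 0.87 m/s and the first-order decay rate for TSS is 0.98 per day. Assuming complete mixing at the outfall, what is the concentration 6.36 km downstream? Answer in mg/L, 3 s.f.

6.42 mg/L

After complete mixing, C₀ = (0.73·54 + 43·6.18) / 43.73 = 6.978 mg/L.
Travel time t = 6360 m / 0.87 m/s = 7310 s = 0.08461 d.
C = 6.978·exp(−0.98·0.08461) = 6.978·0.9204 = 6.423 mg/L.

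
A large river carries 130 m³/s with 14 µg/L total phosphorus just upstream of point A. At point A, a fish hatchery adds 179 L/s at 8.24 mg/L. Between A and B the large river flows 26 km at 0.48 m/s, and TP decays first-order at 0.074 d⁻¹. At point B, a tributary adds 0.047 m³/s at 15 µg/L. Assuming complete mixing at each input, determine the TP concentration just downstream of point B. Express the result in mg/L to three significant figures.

14 µg/L = 0.014 mg/L.
179 L/s = 0.179 m³/s.
After input A: C = (130·0.014 + 0.179·8.24) / 130.2 = 0.02531 mg/L.
Over the 26 km reach to input B (t = 5.417e+04 s = 0.6269 d), decay gives C = 0.02531·exp(−0.074·0.6269) = 0.02416 mg/L.
15 µg/L = 0.015 mg/L.
After input B: C = (130.2·0.02416 + 0.047·0.015) / 130.2 = 0.02416 mg/L.

0.0242 mg/L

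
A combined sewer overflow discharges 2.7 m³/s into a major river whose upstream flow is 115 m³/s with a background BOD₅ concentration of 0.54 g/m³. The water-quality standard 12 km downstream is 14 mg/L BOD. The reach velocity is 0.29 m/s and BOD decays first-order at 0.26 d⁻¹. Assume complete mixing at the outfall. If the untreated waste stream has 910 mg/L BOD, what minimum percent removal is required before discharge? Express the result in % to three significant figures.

Travel time to the compliance point: t = 1.2e+04/0.29 = 4.138e+04 s = 0.4789 d; decay factor exp(−0.26·0.4789) = 0.8829.
So the concentration just after mixing may be at most 14/0.8829 = 15.86 mg/L.
Mass balance: 15.86·117.7 = 2.7·Cₑ + 115·0.54.
Cₑ = (1866 − 62.1) / 2.7 = 668.2 mg/L.
Required removal = 1 − 668.2/910 = 26.57 %.

26.6 %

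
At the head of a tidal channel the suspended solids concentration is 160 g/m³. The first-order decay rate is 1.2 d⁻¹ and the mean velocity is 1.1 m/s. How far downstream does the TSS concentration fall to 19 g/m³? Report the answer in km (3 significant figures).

169 km

From C = C₀·e^(−kt), t = ln(C₀/C)/k = ln(160/19)/1.2 = 2.131/1.2 = 1.776 d.
Distance = v·t = 1.1 m/s × 1.534e+05 s = 1.688e+05 m = 168.8 km.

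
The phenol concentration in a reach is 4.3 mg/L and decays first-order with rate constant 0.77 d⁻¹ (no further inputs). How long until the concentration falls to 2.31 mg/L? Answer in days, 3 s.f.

0.807 d

t = ln(C₀/C)/k = ln(4.3/2.31)/0.77 = 0.6214/0.77 = 0.807 d.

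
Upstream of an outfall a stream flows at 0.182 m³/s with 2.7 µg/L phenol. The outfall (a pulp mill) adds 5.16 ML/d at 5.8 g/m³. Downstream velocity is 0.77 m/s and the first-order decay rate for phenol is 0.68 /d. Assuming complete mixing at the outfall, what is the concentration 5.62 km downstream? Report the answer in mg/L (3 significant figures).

5.16 ML/d = 0.05972 m³/s.
2.7 µg/L = 0.0027 mg/L.
After complete mixing, C₀ = (0.05972·5.8 + 0.182·0.0027) / 0.2417 = 1.435 mg/L.
Travel time t = 5620 m / 0.77 m/s = 7299 s = 0.08448 d.
C = 1.435·exp(−0.68·0.08448) = 1.435·0.9442 = 1.355 mg/L.

1.35 mg/L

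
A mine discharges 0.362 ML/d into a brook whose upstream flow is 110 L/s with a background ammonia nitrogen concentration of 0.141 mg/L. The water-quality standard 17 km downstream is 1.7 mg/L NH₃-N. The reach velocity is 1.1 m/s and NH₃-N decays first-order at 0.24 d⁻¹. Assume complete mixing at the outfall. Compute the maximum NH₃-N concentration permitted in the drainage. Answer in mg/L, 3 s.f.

0.362 ML/d = 0.00419 m³/s.
110 L/s = 0.11 m³/s.
Travel time to the compliance point: t = 1.7e+04/1.1 = 1.545e+04 s = 0.1789 d; decay factor exp(−0.24·0.1789) = 0.958.
So the concentration just after mixing may be at most 1.7/0.958 = 1.775 mg/L.
Mass balance: 1.775·0.1142 = 0.00419·Cₑ + 0.11·0.141.
Cₑ = (0.2026 − 0.01551) / 0.00419 = 44.66 mg/L.

44.7 mg/L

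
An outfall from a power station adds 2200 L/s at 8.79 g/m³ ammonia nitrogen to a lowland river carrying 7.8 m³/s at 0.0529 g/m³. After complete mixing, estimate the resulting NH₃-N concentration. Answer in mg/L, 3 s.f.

2200 L/s = 2.2 m³/s.
By mass balance at complete mixing, C = (2.2·8.79 + 7.8·0.0529) / (2.2 + 7.8) = 19.75/10 = 1.975 mg/L.

1.98 mg/L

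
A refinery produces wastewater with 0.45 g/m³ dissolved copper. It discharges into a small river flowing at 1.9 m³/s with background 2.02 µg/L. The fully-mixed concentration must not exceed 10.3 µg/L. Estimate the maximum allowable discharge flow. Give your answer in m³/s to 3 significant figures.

2.02 µg/L = 0.00202 mg/L.
10.3 µg/L = 0.0103 mg/L.
Mass balance at complete mixing: C_std·(Q_w + Q_r) = Q_w·C_e + Q_r·C_b.
Rearranging, Q_w = Q_r·(C_std − C_b)/(C_e − C_std) = 1.9·(0.0103 − 0.00202) / (0.45 − 0.0103) = 0.03578 m³/s.

0.0358 m³/s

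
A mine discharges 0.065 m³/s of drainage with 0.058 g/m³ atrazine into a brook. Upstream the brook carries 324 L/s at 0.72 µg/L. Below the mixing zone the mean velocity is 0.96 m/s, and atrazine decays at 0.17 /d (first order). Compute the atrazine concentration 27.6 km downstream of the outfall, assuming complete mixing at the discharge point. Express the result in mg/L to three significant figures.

324 L/s = 0.324 m³/s.
0.72 µg/L = 0.00072 mg/L.
After complete mixing, C₀ = (0.065·0.058 + 0.324·0.00072) / 0.389 = 0.01029 mg/L.
Travel time t = 2.76e+04 m / 0.96 m/s = 2.875e+04 s = 0.3328 d.
C = 0.01029·exp(−0.17·0.3328) = 0.01029·0.945 = 0.009725 mg/L.

0.00973 mg/L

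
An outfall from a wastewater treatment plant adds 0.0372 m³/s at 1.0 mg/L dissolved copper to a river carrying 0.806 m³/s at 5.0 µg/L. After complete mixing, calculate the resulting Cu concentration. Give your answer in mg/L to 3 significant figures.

0.0489 mg/L

5.0 µg/L = 0.005 mg/L.
By mass balance at complete mixing, C = (0.0372·1 + 0.806·0.005) / (0.0372 + 0.806) = 0.04123/0.8432 = 0.0489 mg/L.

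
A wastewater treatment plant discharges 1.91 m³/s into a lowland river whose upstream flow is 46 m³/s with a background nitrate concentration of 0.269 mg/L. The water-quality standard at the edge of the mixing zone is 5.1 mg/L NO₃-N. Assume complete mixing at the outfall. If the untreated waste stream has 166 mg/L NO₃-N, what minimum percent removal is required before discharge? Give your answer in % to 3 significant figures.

26.8 %

Mass balance: 5.1·47.91 = 1.91·Cₑ + 46·0.269.
Cₑ = (244.3 − 12.37) / 1.91 = 121.4 mg/L.
Required removal = 1 − 121.4/166 = 26.84 %.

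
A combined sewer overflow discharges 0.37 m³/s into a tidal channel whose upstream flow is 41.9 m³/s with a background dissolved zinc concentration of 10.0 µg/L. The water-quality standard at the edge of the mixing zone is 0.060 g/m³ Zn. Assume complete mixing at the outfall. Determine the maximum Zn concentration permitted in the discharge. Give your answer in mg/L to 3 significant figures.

5.72 mg/L

10.0 µg/L = 0.01 mg/L.
Mass balance: 0.06·42.27 = 0.37·Cₑ + 41.9·0.01.
Cₑ = (2.536 − 0.419) / 0.37 = 5.722 mg/L.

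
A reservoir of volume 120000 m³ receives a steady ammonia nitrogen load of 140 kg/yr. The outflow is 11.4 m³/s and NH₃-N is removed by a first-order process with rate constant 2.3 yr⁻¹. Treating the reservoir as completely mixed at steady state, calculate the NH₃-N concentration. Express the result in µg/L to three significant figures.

Outflow Q = 11.4 m³/s × 3.156e+07 s/yr = 3.598e+08 m³/yr.
Steady-state CSTR mass balance: W = Q·C + k·V·C, so C = W/(Q + kV).
Q + kV = 3.598e+08 + 2.3·120000 = 3.6e+08 m³/yr.
C = 140/3.6e+08 = 3.889e-07 kg/m³ = 0.0003889 mg/L = 0.3889 µg/L.

0.389 µg/L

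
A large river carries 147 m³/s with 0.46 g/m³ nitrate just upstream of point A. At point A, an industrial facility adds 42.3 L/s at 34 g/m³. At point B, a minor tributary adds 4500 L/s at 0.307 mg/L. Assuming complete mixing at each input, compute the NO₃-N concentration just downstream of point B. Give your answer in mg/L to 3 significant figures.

42.3 L/s = 0.0423 m³/s.
After input A: C = (147·0.46 + 0.0423·34) / 147 = 0.4696 mg/L.
4500 L/s = 4.5 m³/s.
After input B: C = (147·0.4696 + 4.5·0.307) / 151.5 = 0.4648 mg/L.

0.465 mg/L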